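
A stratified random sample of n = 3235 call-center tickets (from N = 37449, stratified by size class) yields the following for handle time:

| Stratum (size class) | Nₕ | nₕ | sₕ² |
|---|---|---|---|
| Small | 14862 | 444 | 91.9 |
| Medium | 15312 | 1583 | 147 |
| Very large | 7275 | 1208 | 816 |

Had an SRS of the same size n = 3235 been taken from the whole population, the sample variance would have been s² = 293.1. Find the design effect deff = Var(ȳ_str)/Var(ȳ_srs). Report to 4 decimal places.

Var(ȳ_str) = Σ Wₕ²(1−fₕ)sₕ²/nₕ with Wₕ = Nₕ/37449:
  Small: (14862/37449)²·(1−444/14862)·91.9/444 = 0.031625279
  Medium: (15312/37449)²·(1−1583/15312)·147/1583 = 0.013919601
  Very large: (7275/37449)²·(1−1208/7275)·816/1208 = 0.021259339
  → Var(ȳ_str) = 0.066804219.
Var(ȳ_srs) = (1 − 3235/37449)·293.1/3235 = 0.082776138.
deff = 0.066804219 / 0.082776138 = 0.8070.

0.8070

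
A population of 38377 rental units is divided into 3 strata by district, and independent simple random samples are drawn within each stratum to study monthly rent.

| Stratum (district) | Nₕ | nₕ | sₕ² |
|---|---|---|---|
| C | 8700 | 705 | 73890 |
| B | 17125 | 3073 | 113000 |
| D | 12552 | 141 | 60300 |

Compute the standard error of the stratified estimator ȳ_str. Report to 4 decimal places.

7.4962

Var(ȳ_str) = Σₕ Wₕ²(1 − fₕ)sₕ²/nₕ with Wₕ = Nₕ/N, N = 38377.
C: Wₕ = 0.22669828; term = 0.22669828²·(1 − 0.08103448)·73890/705 = 4.9498521.
B: Wₕ = 0.44623082; term = 0.44623082²·(1 − 0.17944526)·113000/3073 = 6.0081748.
D: Wₕ = 0.32707090; term = 0.32707090²·(1 − 0.01123327)·60300/141 = 45.235132.
Sum = 56.193159.
SE = √(56.193159) = 7.4962.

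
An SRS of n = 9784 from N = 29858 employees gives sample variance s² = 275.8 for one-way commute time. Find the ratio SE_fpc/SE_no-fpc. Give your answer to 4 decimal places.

0.8199

f = n/N = 9784/29858 = 0.32768437.
SE_no-fpc = √(s²/n) = 0.16789544; SE_fpc = √((1−f)s²/n) = 0.13766563.
Ratio = √(1−f) = 0.81994855.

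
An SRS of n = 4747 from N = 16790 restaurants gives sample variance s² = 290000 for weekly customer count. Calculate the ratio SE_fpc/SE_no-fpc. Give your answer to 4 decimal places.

0.8469

f = n/N = 4747/16790 = 0.28272781.
SE_no-fpc = √(s²/n) = 7.816087; SE_fpc = √((1−f)s²/n) = 6.6195944.
Ratio = √(1−f) = 0.84691923.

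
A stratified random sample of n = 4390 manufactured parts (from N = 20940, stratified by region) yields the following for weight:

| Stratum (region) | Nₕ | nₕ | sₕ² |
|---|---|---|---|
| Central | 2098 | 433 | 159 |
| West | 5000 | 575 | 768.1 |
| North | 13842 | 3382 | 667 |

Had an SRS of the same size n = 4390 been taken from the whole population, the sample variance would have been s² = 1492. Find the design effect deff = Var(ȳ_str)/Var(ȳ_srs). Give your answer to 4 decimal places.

0.5043

Var(ȳ_str) = Σ Wₕ²(1−fₕ)sₕ²/nₕ with Wₕ = Nₕ/20940:
  Central: (2098/20940)²·(1−433/2098)·159/433 = 0.0029253349
  West: (5000/20940)²·(1−575/5000)·768.1/575 = 0.067403096
  North: (13842/20940)²·(1−3382/13842)·667/3382 = 0.065122251
  → Var(ȳ_str) = 0.13545068.
Var(ȳ_srs) = (1 − 4390/20940)·1492/4390 = 0.26861213.
deff = 0.13545068 / 0.26861213 = 0.5043.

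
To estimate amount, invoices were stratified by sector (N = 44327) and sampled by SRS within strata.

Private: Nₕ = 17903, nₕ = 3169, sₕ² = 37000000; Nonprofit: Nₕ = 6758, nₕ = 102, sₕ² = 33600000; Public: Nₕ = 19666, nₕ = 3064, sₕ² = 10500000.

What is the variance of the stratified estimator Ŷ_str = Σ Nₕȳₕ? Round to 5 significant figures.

Var(Ŷ_str) = Σₕ Nₕ²(1 − fₕ)sₕ²/nₕ.
Private: 17903²·(1 − 3169/17903)·37000000/3169 = 3.0798244 × 10^12.
Nonprofit: 6758²·(1 − 102/6758)·33600000/102 = 1.4817352 × 10^13.
Public: 19666²·(1 − 3064/19666)·10500000/3064 = 1.1188632 × 10^12.
Sum = 1.901604 × 10^13.

1.9016 × 10^13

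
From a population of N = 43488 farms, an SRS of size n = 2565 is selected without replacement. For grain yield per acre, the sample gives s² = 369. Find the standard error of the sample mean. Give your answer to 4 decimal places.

0.3679

Under SRS without replacement, Var(ȳ) = (1 − f)·s²/n with f = n/N = 2565/43488 = 0.05898179.
Var(ȳ) = (1 − 0.05898179)·369/2565 = 0.94101821·0.14385965 = 0.13537455.
SE(ȳ) = √(0.13537455) = 0.3679.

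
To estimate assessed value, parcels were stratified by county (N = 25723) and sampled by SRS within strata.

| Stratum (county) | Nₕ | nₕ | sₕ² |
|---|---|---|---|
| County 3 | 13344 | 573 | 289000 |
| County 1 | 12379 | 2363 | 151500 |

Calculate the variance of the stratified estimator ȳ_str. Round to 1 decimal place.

Var(ȳ_str) = Σₕ Wₕ²(1 − fₕ)sₕ²/nₕ with Wₕ = Nₕ/N, N = 25723.
County 3: Wₕ = 0.51875753; term = 0.51875753²·(1 − 0.04294065)·289000/573 = 129.90053.
County 1: Wₕ = 0.48124247; term = 0.48124247²·(1 − 0.19088779)·151500/2363 = 12.013943.
Sum = 141.91447.

141.9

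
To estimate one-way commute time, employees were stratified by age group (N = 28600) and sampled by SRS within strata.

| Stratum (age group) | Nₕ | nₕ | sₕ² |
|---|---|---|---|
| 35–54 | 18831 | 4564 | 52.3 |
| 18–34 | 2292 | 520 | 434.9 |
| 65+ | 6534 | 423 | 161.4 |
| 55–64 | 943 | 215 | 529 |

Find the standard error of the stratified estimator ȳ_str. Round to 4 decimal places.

Var(ȳ_str) = Σₕ Wₕ²(1 − fₕ)sₕ²/nₕ with Wₕ = Nₕ/N, N = 28600.
35–54: Wₕ = 0.65842657; term = 0.65842657²·(1 − 0.24236631)·52.3/4564 = 0.0037638303.
18–34: Wₕ = 0.08013986; term = 0.08013986²·(1 − 0.22687609)·434.9/520 = 0.0041527169.
65+: Wₕ = 0.22846154; term = 0.22846154²·(1 − 0.06473829)·161.4/423 = 0.018626125.
55–64: Wₕ = 0.03297203; term = 0.03297203²·(1 − 0.22799576)·529/215 = 0.0020650388.
Sum = 0.028607711.
SE = √(0.028607711) = 0.1691.

0.1691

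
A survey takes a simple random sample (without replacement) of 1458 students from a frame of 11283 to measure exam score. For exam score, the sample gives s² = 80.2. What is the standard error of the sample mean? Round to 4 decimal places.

Under SRS without replacement, Var(ȳ) = (1 − f)·s²/n with f = n/N = 1458/11283 = 0.12922095.
Var(ȳ) = (1 − 0.12922095)·80.2/1458 = 0.87077905·0.055006859 = 0.04789882.
SE(ȳ) = √(0.04789882) = 0.2189.

0.2189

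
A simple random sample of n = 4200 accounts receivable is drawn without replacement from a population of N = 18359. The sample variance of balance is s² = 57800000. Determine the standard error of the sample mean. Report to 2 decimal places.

103.02

Under SRS without replacement, Var(ȳ) = (1 − f)·s²/n with f = n/N = 4200/18359 = 0.22877063.
Var(ȳ) = (1 − 0.22877063)·57800000/4200 = 0.77122937·13761.905 = 10613.585.
SE(ȳ) = √(10613.585) = 103.02.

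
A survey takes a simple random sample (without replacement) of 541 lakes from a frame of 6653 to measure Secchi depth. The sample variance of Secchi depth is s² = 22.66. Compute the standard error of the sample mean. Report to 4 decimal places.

Under SRS without replacement, Var(ȳ) = (1 − f)·s²/n with f = n/N = 541/6653 = 0.08131670.
Var(ȳ) = (1 − 0.08131670)·22.66/541 = 0.91868330·0.041885397 = 0.038479415.
SE(ȳ) = √(0.038479415) = 0.1962.

0.1962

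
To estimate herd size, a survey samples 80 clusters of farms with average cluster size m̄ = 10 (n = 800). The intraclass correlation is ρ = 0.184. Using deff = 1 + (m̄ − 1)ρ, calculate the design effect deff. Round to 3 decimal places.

2.656

deff = 1 + (10 − 1)·0.184 = 1 + 1.656 = 2.656.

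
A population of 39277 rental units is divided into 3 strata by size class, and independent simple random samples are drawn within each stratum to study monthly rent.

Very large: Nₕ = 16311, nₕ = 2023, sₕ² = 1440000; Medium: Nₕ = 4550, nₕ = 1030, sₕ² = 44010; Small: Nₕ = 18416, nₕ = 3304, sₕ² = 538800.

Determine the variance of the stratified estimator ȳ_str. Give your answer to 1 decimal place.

137.4

Var(ȳ_str) = Σₕ Wₕ²(1 − fₕ)sₕ²/nₕ with Wₕ = Nₕ/N, N = 39277.
Very large: Wₕ = 0.41528121; term = 0.41528121²·(1 − 0.12402673)·1440000/2023 = 107.53306.
Medium: Wₕ = 0.11584388; term = 0.11584388²·(1 − 0.22637363)·44010/1030 = 0.44360005.
Small: Wₕ = 0.46887491; term = 0.46887491²·(1 − 0.17940921)·538800/3304 = 29.419019.
Sum = 137.39568.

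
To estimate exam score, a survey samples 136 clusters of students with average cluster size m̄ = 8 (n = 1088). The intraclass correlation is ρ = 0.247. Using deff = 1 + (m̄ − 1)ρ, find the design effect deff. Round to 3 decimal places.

deff = 1 + (8 − 1)·0.247 = 1 + 1.729 = 2.729.

2.729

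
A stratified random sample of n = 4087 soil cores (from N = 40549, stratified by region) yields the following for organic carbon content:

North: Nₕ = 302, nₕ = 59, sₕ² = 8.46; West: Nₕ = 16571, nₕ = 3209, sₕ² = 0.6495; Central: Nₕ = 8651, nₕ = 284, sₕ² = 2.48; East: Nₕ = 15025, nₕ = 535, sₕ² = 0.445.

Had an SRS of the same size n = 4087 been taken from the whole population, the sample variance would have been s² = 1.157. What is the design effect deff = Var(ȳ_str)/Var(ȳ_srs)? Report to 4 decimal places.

2.0750

Var(ȳ_str) = Σ Wₕ²(1−fₕ)sₕ²/nₕ with Wₕ = Nₕ/40549:
  North: (302/40549)²·(1−59/302)·8.46/59 = 6.3998718 × 10^-6
  West: (16571/40549)²·(1−3209/16571)·0.6495/3209 = 2.7256452 × 10^-5
  Central: (8651/40549)²·(1−284/8651)·2.48/284 = 3.8442279 × 10^-4
  East: (15025/40549)²·(1−535/15025)·0.445/535 = 1.1013587 × 10^-4
  → Var(ȳ_str) = 5.2821498 × 10^-4.
Var(ȳ_srs) = (1 − 4087/40549)·1.157/4087 = 2.5455935 × 10^-4.
deff = (5.2821498 × 10^-4) / (2.5455935 × 10^-4) = 2.0750.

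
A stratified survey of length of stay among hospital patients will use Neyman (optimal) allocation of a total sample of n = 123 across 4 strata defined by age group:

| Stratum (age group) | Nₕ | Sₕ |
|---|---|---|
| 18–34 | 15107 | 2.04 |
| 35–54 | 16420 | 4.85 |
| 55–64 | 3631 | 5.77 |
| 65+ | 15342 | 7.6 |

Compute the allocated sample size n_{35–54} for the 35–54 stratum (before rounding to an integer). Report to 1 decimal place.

39.5

Neyman allocation: nₕ = n·NₕSₕ / Σⱼ NⱼSⱼ.
Σ NⱼSⱼ = 15107·2.04 + 16420·4.85 + 3631·5.77 + 15342·7.6 = 248005.35.
n_{35–54} = 123·16420·4.85 / 248005.35 = 39.5.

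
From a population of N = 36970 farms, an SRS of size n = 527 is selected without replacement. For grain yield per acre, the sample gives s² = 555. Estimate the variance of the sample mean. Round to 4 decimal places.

Under SRS without replacement, Var(ȳ) = (1 − f)·s²/n with f = n/N = 527/36970 = 0.01425480.
Var(ȳ) = (1 − 0.01425480)·555/527 = 0.98574520·1.0531309 = 1.0381188.

1.0381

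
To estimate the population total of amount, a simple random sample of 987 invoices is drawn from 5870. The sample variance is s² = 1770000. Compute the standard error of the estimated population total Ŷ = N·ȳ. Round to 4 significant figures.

226700

Var(Ŷ) = N²·Var(ȳ) = N²·(1 − n/N)·s²/n.
f = 987/5870 = 0.16814310; Var(ȳ) = 0.83185690·1770000/987 = 1491.7799.
Var(Ŷ) = 5870² · 1491.7799 = 5.1402111 × 10^10.
SE(Ŷ) = √(5.1402111 × 10^10) = 226700.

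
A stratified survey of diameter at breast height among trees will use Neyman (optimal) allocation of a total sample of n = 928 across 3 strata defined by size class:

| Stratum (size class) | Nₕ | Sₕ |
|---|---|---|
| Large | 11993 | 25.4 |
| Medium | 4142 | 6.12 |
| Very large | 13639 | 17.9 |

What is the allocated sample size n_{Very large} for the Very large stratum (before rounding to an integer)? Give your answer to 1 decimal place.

Neyman allocation: nₕ = n·NₕSₕ / Σⱼ NⱼSⱼ.
Σ NⱼSⱼ = 11993·25.4 + 4142·6.12 + 13639·17.9 = 574109.34.
n_{Very large} = 928·13639·17.9 / 574109.34 = 394.6.

394.6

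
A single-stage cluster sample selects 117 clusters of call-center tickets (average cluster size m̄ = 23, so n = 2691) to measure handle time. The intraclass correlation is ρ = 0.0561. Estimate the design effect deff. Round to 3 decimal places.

deff = 1 + (23 − 1)·0.0561 = 1 + 1.2342 = 2.2342.

2.234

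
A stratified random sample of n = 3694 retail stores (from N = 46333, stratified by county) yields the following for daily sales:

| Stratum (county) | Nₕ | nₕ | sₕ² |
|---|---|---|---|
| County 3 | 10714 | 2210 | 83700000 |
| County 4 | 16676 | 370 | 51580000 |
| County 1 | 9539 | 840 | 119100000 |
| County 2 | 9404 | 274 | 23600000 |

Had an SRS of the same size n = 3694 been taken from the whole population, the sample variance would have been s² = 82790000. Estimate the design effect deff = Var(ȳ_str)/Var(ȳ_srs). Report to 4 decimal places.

1.3668

Var(ȳ_str) = Σ Wₕ²(1−fₕ)sₕ²/nₕ with Wₕ = Nₕ/46333:
  County 3: (10714/46333)²·(1−2210/10714)·83700000/2210 = 1607.4121
  County 4: (16676/46333)²·(1−370/16676)·51580000/370 = 17657.861
  County 1: (9539/46333)²·(1−840/9539)·119100000/840 = 5480.5458
  County 2: (9404/46333)²·(1−274/9404)·23600000/274 = 3444.7999
  → Var(ȳ_str) = 28190.619.
Var(ȳ_srs) = (1 − 3694/46333)·82790000/3694 = 20625.172.
deff = 28190.619 / 20625.172 = 1.3668.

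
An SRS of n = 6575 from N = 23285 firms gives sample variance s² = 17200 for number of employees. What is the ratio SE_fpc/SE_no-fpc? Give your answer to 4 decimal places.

f = n/N = 6575/23285 = 0.28237062.
SE_no-fpc = √(s²/n) = 1.6173959; SE_fpc = √((1−f)s²/n) = 1.3701447.
Ratio = √(1−f) = 0.84713008.

0.8471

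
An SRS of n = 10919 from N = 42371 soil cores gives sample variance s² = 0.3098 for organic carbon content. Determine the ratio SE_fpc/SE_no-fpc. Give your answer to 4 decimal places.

0.8616

f = n/N = 10919/42371 = 0.25769984.
SE_no-fpc = √(s²/n) = 0.0053265901; SE_fpc = √((1−f)s²/n) = 0.0045892218.
Ratio = √(1−f) = 0.86156843.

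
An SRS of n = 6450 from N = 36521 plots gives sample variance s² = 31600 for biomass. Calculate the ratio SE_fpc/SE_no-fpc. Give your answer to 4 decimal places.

0.9074

f = n/N = 6450/36521 = 0.17661072.
SE_no-fpc = √(s²/n) = 2.2134193; SE_fpc = √((1−f)s²/n) = 2.0084743.
Ratio = √(1−f) = 0.90740800.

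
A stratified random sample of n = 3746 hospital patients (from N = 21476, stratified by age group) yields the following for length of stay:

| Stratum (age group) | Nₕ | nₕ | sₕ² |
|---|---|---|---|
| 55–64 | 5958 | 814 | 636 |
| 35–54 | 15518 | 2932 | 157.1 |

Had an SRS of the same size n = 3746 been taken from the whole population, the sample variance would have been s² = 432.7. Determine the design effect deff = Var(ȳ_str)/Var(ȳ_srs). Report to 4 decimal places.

Var(ȳ_str) = Σ Wₕ²(1−fₕ)sₕ²/nₕ with Wₕ = Nₕ/21476:
  55–64: (5958/21476)²·(1−814/5958)·636/814 = 0.051919127
  35–54: (15518/21476)²·(1−2932/15518)·157.1/2932 = 0.022689708
  → Var(ȳ_str) = 0.074608835.
Var(ȳ_srs) = (1 − 3746/21476)·432.7/3746 = 0.095361805.
deff = 0.074608835 / 0.095361805 = 0.7824.

0.7824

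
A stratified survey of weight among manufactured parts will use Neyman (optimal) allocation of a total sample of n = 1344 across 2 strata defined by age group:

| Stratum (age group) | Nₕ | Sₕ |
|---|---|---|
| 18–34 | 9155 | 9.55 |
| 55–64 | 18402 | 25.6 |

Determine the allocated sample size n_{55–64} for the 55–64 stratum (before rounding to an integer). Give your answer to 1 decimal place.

Neyman allocation: nₕ = n·NₕSₕ / Σⱼ NⱼSⱼ.
Σ NⱼSⱼ = 9155·9.55 + 18402·25.6 = 558521.45.
n_{55–64} = 1344·18402·25.6 / 558521.45 = 1133.6.

1133.6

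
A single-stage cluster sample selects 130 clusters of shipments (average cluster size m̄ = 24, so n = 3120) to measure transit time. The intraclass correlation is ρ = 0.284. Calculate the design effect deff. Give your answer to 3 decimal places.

deff = 1 + (24 − 1)·0.284 = 1 + 6.532 = 7.532.

7.532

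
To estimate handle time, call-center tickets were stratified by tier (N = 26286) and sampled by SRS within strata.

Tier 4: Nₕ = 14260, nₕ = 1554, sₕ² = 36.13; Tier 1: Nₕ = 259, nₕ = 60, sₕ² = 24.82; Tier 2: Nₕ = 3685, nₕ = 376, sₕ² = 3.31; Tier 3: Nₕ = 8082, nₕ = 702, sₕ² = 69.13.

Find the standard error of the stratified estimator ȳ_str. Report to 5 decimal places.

0.12159

Var(ȳ_str) = Σₕ Wₕ²(1 − fₕ)sₕ²/nₕ with Wₕ = Nₕ/N, N = 26286.
Tier 4: Wₕ = 0.54249410; term = 0.54249410²·(1 − 0.10897616)·36.13/1554 = 0.0060967209.
Tier 1: Wₕ = 0.00985315; term = 0.00985315²·(1 − 0.23166023)·24.82/60 = 3.0857047 × 10^-5.
Tier 2: Wₕ = 0.14018869; term = 0.14018869²·(1 − 0.10203528)·3.31/376 = 1.5535506 × 10^-4.
Tier 3: Wₕ = 0.30746405; term = 0.30746405²·(1 − 0.08685969)·69.13/702 = 0.0085007187.
Sum = 0.014783652.
SE = √(0.014783652) = 0.12159.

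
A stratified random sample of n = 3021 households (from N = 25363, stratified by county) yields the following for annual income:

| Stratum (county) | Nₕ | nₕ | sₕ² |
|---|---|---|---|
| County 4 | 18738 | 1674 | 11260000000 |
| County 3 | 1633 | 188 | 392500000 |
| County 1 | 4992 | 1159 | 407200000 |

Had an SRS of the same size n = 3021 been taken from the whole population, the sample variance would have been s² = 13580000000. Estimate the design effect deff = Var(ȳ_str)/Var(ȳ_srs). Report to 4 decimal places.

Var(ȳ_str) = Σ Wₕ²(1−fₕ)sₕ²/nₕ with Wₕ = Nₕ/25363:
  County 4: (18738/25363)²·(1−1674/18738)·11260000000/1674 = 3.3433802 × 10^6
  County 3: (1633/25363)²·(1−188/1633)·392500000/188 = 7658.3392
  County 1: (4992/25363)²·(1−1159/4992)·407200000/1159 = 10450.486
  → Var(ȳ_str) = 3.361489 × 10^6.
Var(ȳ_srs) = (1 − 3021/25363)·13580000000/3021 = 3.9597746 × 10^6.
deff = (3.361489 × 10^6) / (3.9597746 × 10^6) = 0.8489.

0.8489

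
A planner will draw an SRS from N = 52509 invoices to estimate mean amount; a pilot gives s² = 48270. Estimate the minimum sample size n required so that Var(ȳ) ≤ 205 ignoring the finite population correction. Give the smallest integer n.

Without fpc, n₀ = s²/D = 48270/205 = 235.4634.
Rounding up, n = 236.

236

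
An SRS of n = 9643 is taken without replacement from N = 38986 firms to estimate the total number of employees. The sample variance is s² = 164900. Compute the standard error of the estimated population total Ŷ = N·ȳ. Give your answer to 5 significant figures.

Var(Ŷ) = N²·Var(ȳ) = N²·(1 − n/N)·s²/n.
f = 9643/38986 = 0.24734520; Var(ȳ) = 0.75265480·164900/9643 = 12.870764.
Var(Ŷ) = 38986² · 12.870764 = 1.956238 × 10^10.
SE(Ŷ) = √(1.956238 × 10^10) = 139870.

139870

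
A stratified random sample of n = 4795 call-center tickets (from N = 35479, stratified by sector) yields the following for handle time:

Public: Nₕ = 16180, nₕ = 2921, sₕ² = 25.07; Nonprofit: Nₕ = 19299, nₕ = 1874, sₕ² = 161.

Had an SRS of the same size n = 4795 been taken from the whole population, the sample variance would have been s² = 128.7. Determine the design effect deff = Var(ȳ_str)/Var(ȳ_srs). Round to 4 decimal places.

1.0518

Var(ȳ_str) = Σ Wₕ²(1−fₕ)sₕ²/nₕ with Wₕ = Nₕ/35479:
  Public: (16180/35479)²·(1−2921/16180)·25.07/2921 = 0.0014627474
  Nonprofit: (19299/35479)²·(1−1874/19299)·161/1874 = 0.022952032
  → Var(ȳ_str) = 0.024414779.
Var(ȳ_srs) = (1 − 4795/35479)·128.7/4795 = 0.023212961.
deff = 0.024414779 / 0.023212961 = 1.0518.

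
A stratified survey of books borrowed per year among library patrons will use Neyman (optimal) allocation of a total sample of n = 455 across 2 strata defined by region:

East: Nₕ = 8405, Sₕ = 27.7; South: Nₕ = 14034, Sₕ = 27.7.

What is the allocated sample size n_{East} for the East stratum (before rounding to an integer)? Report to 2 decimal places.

170.43

Neyman allocation: nₕ = n·NₕSₕ / Σⱼ NⱼSⱼ.
Σ NⱼSⱼ = 8405·27.7 + 14034·27.7 = 621560.3.
n_{East} = 455·8405·27.7 / 621560.3 = 170.43.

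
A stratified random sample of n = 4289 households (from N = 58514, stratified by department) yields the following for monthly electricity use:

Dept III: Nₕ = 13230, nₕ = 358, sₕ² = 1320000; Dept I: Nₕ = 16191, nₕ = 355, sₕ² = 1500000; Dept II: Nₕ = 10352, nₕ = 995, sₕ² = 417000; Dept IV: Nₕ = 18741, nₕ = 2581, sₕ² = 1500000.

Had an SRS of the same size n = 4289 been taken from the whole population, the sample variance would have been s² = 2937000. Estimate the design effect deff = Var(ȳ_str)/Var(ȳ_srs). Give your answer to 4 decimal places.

0.8873

Var(ȳ_str) = Σ Wₕ²(1−fₕ)sₕ²/nₕ with Wₕ = Nₕ/58514:
  Dept III: (13230/58514)²·(1−358/13230)·1320000/358 = 183.39066
  Dept I: (16191/58514)²·(1−355/16191)·1500000/355 = 316.41896
  Dept II: (10352/58514)²·(1−995/10352)·417000/995 = 11.85644
  Dept IV: (18741/58514)²·(1−2581/18741)·1500000/2581 = 51.406472
  → Var(ȳ_str) = 563.07253.
Var(ȳ_srs) = (1 − 4289/58514)·2937000/4289 = 634.58189.
deff = 563.07253 / 634.58189 = 0.8873.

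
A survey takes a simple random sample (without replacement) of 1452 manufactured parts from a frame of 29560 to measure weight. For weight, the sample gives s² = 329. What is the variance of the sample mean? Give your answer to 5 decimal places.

Under SRS without replacement, Var(ȳ) = (1 − f)·s²/n with f = n/N = 1452/29560 = 0.04912043.
Var(ȳ) = (1 − 0.04912043)·329/1452 = 0.95087957·0.22658402 = 0.21545412.

0.21545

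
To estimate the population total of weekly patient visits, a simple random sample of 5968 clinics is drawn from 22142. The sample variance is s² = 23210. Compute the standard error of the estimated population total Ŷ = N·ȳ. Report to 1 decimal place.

Var(Ŷ) = N²·Var(ȳ) = N²·(1 − n/N)·s²/n.
f = 5968/22142 = 0.26953301; Var(ȳ) = 0.73046699·23210/5968 = 2.8408409.
Var(Ŷ) = 22142² · 2.8408409 = 1.3927739 × 10^9.
SE(Ŷ) = √(1.3927739 × 10^9) = 37319.9.

37319.9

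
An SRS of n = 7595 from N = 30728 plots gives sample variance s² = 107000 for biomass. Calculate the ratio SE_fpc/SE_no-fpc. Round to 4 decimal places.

f = n/N = 7595/30728 = 0.24716871.
SE_no-fpc = √(s²/n) = 3.7534272; SE_fpc = √((1−f)s²/n) = 3.2566931.
Ratio = √(1−f) = 0.86765851.

0.8677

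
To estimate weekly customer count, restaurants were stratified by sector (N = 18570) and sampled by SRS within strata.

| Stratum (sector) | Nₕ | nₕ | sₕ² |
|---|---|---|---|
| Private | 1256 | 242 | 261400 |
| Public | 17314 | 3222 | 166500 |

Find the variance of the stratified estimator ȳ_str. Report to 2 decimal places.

40.55

Var(ȳ_str) = Σₕ Wₕ²(1 − fₕ)sₕ²/nₕ with Wₕ = Nₕ/N, N = 18570.
Private: Wₕ = 0.06763597; term = 0.06763597²·(1 − 0.19267516)·261400/242 = 3.9892753.
Public: Wₕ = 0.93236403; term = 0.93236403²·(1 − 0.18609218)·166500/3222 = 36.562421.
Sum = 40.551696.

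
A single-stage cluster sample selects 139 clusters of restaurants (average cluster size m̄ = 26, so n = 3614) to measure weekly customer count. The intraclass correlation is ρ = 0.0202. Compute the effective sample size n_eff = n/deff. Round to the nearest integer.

deff = 1 + (26 − 1)·0.0202 = 1 + 0.505 = 1.505.
n_eff = 3614 / 1.505 = 2401.

2401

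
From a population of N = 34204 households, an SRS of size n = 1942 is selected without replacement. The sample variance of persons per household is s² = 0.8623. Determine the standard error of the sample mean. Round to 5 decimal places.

Under SRS without replacement, Var(ȳ) = (1 − f)·s²/n with f = n/N = 1942/34204 = 0.05677699.
Var(ȳ) = (1 − 0.05677699)·0.8623/1942 = 0.94322301·4.4402678 × 10^-4 = 4.1881627 × 10^-4.
SE(ȳ) = √(4.1881627 × 10^-4) = 0.02047.

0.02047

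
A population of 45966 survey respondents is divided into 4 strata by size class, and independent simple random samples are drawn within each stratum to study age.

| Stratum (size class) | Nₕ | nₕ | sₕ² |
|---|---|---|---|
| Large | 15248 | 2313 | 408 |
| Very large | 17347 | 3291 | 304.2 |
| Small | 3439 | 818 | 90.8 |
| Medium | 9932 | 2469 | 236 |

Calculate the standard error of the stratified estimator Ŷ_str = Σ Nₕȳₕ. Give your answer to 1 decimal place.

Var(Ŷ_str) = Σₕ Nₕ²(1 − fₕ)sₕ²/nₕ.
Large: 15248²·(1 − 2313/15248)·408/2313 = 3.4790754 × 10^7.
Very large: 17347²·(1 − 3291/17347)·304.2/3291 = 2.2538108 × 10^7.
Small: 3439²·(1 − 818/3439)·90.8/818 = 1.0005337 × 10^6.
Medium: 9932²·(1 − 2469/9932)·236/2469 = 7.0850198 × 10^6.
Sum = 6.5414416 × 10^7.
SE = √(6.5414416 × 10^7) = 8087.9.

8087.9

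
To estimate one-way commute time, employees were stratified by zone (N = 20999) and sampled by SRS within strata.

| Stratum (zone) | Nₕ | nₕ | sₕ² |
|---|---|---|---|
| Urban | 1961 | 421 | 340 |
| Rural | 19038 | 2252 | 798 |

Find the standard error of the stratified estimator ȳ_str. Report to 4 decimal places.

Var(ȳ_str) = Σₕ Wₕ²(1 − fₕ)sₕ²/nₕ with Wₕ = Nₕ/N, N = 20999.
Urban: Wₕ = 0.09338540; term = 0.09338540²·(1 − 0.21468638)·340/421 = 0.0055309268.
Rural: Wₕ = 0.90661460; term = 0.90661460²·(1 − 0.11828974)·798/2252 = 0.25680639.
Sum = 0.26233732.
SE = √(0.26233732) = 0.5122.

0.5122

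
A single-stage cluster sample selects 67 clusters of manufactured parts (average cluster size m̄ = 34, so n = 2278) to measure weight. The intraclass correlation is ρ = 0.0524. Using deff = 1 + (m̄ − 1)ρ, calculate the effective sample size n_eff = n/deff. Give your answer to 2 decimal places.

834.68

deff = 1 + (34 − 1)·0.0524 = 1 + 1.7292 = 2.7292.
n_eff = 2278 / 2.7292 = 834.68.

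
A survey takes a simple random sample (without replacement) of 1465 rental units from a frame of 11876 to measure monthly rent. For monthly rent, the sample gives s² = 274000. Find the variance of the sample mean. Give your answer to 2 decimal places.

163.96

Under SRS without replacement, Var(ȳ) = (1 − f)·s²/n with f = n/N = 1465/11876 = 0.12335803.
Var(ȳ) = (1 − 0.12335803)·274000/1465 = 0.87664197·187.03072 = 163.95898.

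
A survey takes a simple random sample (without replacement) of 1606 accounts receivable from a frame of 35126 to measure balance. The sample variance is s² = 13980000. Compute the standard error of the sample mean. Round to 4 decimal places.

Under SRS without replacement, Var(ȳ) = (1 − f)·s²/n with f = n/N = 1606/35126 = 0.04572112.
Var(ȳ) = (1 − 0.04572112)·13980000/1606 = 0.95427888·8704.8568 = 8306.861.
SE(ȳ) = √(8306.861) = 91.1420.

91.1420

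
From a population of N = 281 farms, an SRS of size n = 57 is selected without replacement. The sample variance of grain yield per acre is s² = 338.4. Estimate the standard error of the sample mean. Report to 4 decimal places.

2.1754

Under SRS without replacement, Var(ȳ) = (1 − f)·s²/n with f = n/N = 57/281 = 0.20284698.
Var(ȳ) = (1 − 0.20284698)·338.4/57 = 0.79715302·5.9368421 = 4.7325716.
SE(ȳ) = √(4.7325716) = 2.1754.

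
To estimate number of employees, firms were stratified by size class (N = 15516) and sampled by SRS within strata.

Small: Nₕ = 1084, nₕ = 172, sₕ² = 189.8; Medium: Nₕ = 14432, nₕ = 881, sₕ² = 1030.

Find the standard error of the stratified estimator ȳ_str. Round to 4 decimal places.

0.9769

Var(ȳ_str) = Σₕ Wₕ²(1 − fₕ)sₕ²/nₕ with Wₕ = Nₕ/N, N = 15516.
Small: Wₕ = 0.06986337; term = 0.06986337²·(1 − 0.15867159)·189.8/172 = 0.0045313994.
Medium: Wₕ = 0.93013663; term = 0.93013663²·(1 − 0.06104490)·1030/881 = 0.94972887.
Sum = 0.95426027.
SE = √(0.95426027) = 0.9769.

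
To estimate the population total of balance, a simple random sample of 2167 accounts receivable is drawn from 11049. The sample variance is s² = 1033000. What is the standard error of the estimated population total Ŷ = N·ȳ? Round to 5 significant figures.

Var(Ŷ) = N²·Var(ȳ) = N²·(1 − n/N)·s²/n.
f = 2167/11049 = 0.19612635; Var(ȳ) = 0.80387365·1033000/2167 = 383.20327.
Var(Ŷ) = 11049² · 383.20327 = 4.6781609 × 10^10.
SE(Ŷ) = √(4.6781609 × 10^10) = 216290.

216290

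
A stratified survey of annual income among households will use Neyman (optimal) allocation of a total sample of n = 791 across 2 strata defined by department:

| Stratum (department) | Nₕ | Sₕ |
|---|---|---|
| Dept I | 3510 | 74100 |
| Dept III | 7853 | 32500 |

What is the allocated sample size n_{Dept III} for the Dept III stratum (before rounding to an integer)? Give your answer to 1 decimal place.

391.8

Neyman allocation: nₕ = n·NₕSₕ / Σⱼ NⱼSⱼ.
Σ NⱼSⱼ = 3510·74100 + 7853·32500 = 5.153135 × 10^8.
n_{Dept III} = 791·7853·32500 / (5.153135 × 10^8) = 391.8.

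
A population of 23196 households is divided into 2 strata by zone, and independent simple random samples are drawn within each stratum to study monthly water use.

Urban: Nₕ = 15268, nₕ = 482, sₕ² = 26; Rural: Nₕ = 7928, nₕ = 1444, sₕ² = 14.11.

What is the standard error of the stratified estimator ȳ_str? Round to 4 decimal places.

0.1535

Var(ȳ_str) = Σₕ Wₕ²(1 − fₕ)sₕ²/nₕ with Wₕ = Nₕ/N, N = 23196.
Urban: Wₕ = 0.65821693; term = 0.65821693²·(1 − 0.03156930)·26/482 = 0.022632523.
Rural: Wₕ = 0.34178307; term = 0.34178307²·(1 − 0.18213925)·14.11/1444 = 9.3355577 × 10^-4.
Sum = 0.023566079.
SE = √(0.023566079) = 0.1535.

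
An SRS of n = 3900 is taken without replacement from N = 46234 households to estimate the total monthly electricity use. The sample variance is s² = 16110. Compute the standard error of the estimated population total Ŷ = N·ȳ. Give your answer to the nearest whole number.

89917

Var(Ŷ) = N²·Var(ȳ) = N²·(1 − n/N)·s²/n.
f = 3900/46234 = 0.08435351; Var(ȳ) = 0.91564649·16110/3900 = 3.7823244.
Var(Ŷ) = 46234² · 3.7823244 = 8.0850314 × 10^9.
SE(Ŷ) = √(8.0850314 × 10^9) = 89917.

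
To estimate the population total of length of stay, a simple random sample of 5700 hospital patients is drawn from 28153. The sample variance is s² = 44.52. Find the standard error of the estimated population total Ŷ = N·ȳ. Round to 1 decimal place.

Var(Ŷ) = N²·Var(ȳ) = N²·(1 − n/N)·s²/n.
f = 5700/28153 = 0.20246510; Var(ȳ) = 0.79753490·44.52/5700 = 0.0062291673.
Var(Ŷ) = 28153² · 0.0062291673 = 4.9371845 × 10^6.
SE(Ŷ) = √(4.9371845 × 10^6) = 2222.0.

2222.0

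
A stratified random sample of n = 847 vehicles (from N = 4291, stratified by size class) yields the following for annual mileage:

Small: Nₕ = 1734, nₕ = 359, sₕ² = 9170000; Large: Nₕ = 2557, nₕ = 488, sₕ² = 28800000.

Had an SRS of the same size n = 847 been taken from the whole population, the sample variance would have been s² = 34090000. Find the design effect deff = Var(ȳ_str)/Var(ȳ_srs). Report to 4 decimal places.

0.6273

Var(ȳ_str) = Σ Wₕ²(1−fₕ)sₕ²/nₕ with Wₕ = Nₕ/4291:
  Small: (1734/4291)²·(1−359/1734)·9170000/359 = 3307.5746
  Large: (2557/4291)²·(1−488/2557)·28800000/488 = 16956.915
  → Var(ȳ_str) = 20264.49.
Var(ȳ_srs) = (1 − 847/4291)·34090000/847 = 32303.399.
deff = 20264.49 / 32303.399 = 0.6273.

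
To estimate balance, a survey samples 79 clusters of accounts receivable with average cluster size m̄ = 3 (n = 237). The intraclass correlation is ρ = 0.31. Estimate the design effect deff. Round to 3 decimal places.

1.620

deff = 1 + (3 − 1)·0.31 = 1 + 0.62 = 1.62.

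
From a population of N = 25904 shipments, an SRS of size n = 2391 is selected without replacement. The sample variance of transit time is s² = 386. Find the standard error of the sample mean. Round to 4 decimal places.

Under SRS without replacement, Var(ȳ) = (1 − f)·s²/n with f = n/N = 2391/25904 = 0.09230235.
Var(ȳ) = (1 − 0.09230235)·386/2391 = 0.90769765·0.16143873 = 0.14653756.
SE(ȳ) = √(0.14653756) = 0.3828.

0.3828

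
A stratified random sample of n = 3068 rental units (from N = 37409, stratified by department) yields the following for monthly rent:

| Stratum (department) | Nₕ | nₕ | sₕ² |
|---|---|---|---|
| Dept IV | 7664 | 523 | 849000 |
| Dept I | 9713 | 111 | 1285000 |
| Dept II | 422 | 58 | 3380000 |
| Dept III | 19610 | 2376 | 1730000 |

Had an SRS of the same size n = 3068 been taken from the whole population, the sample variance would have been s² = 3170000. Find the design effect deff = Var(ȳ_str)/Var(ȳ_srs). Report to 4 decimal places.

1.0725

Var(ȳ_str) = Σ Wₕ²(1−fₕ)sₕ²/nₕ with Wₕ = Nₕ/37409:
  Dept IV: (7664/37409)²·(1−523/7664)·849000/523 = 63.484592
  Dept I: (9713/37409)²·(1−111/9713)·1285000/111 = 771.51263
  Dept II: (422/37409)²·(1−58/422)·3380000/58 = 6.3966169
  Dept III: (19610/37409)²·(1−2376/19610)·1730000/2376 = 175.83736
  → Var(ȳ_str) = 1017.2312.
Var(ȳ_srs) = (1 − 3068/37409)·3170000/3068 = 948.50745.
deff = 1017.2312 / 948.50745 = 1.0725.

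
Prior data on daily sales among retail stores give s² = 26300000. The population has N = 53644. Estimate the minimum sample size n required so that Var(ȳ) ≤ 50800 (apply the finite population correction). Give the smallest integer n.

Without fpc, n₀ = s²/D = 26300000/50800 = 517.7165.
With fpc, (1 − n/N)·s²/n ≤ D requires n ≥ n₀/(1 + n₀/N) = 517.7165/(1 + 517.7165/53644) = 512.7678.
Rounding up, n = 513.

513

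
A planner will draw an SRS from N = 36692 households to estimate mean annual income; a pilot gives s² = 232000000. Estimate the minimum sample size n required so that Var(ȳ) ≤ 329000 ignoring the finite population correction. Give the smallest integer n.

Without fpc, n₀ = s²/D = 232000000/329000 = 705.1672.
Rounding up, n = 706.

706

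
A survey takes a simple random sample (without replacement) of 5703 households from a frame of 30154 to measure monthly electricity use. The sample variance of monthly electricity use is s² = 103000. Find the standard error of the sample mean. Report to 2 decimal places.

3.83

Under SRS without replacement, Var(ȳ) = (1 − f)·s²/n with f = n/N = 5703/30154 = 0.18912914.
Var(ȳ) = (1 − 0.18912914)·103000/5703 = 0.81087086·18.06067 = 14.644871.
SE(ȳ) = √(14.644871) = 3.83.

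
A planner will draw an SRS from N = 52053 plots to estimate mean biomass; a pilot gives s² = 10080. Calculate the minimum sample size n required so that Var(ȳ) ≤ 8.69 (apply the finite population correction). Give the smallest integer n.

1135

Without fpc, n₀ = s²/D = 10080/8.69 = 1159.9540.
With fpc, (1 − n/N)·s²/n ≤ D requires n ≥ n₀/(1 + n₀/N) = 1159.9540/(1 + 1159.9540/52053) = 1134.6689.
Rounding up, n = 1135.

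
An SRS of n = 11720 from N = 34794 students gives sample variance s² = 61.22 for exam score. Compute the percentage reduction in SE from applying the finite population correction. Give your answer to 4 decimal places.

18.5653

f = n/N = 11720/34794 = 0.33683969.
SE_no-fpc = √(s²/n) = 0.072274127; SE_fpc = √((1−f)s²/n) = 0.058856187.
Ratio = √(1−f) = 0.81434656. Reduction = 100·(1 − 0.81434656) = 18.5653%.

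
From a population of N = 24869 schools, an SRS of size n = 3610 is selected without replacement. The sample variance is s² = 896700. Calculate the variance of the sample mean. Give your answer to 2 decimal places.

Under SRS without replacement, Var(ȳ) = (1 − f)·s²/n with f = n/N = 3610/24869 = 0.14516064.
Var(ȳ) = (1 − 0.14516064)·896700/3610 = 0.85483936·248.39335 = 212.33641.

212.34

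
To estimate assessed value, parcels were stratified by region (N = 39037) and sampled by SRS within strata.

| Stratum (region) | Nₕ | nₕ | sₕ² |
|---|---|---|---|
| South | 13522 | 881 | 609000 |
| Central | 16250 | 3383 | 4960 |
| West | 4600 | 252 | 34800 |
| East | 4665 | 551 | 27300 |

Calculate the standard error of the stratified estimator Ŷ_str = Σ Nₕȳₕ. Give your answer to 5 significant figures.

349540

Var(Ŷ_str) = Σₕ Nₕ²(1 − fₕ)sₕ²/nₕ.
South: 13522²·(1 − 881/13522)·609000/881 = 1.1815817 × 10^11.
Central: 16250²·(1 − 3383/16250)·4960/3383 = 3.0655637 × 10^8.
West: 4600²·(1 − 252/4600)·34800/252 = 2.7620152 × 10^9.
East: 4665²·(1 − 551/4665)·27300/551 = 9.5088278 × 10^8.
Sum = 1.2217762 × 10^11.
SE = √(1.2217762 × 10^11) = 349540.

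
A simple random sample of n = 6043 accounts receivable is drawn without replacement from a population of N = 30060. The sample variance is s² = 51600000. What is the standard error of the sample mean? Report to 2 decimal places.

82.60

Under SRS without replacement, Var(ȳ) = (1 − f)·s²/n with f = n/N = 6043/30060 = 0.20103127.
Var(ȳ) = (1 − 0.20103127)·51600000/6043 = 0.79896873·8538.8052 = 6822.2384.
SE(ȳ) = √(6822.2384) = 82.60.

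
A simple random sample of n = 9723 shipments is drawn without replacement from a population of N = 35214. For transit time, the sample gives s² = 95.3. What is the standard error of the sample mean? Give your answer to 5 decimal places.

Under SRS without replacement, Var(ȳ) = (1 − f)·s²/n with f = n/N = 9723/35214 = 0.27611177.
Var(ȳ) = (1 − 0.27611177)·95.3/9723 = 0.72388823·0.0098015016 = 0.0070951916.
SE(ȳ) = √(0.0070951916) = 0.08423.

0.08423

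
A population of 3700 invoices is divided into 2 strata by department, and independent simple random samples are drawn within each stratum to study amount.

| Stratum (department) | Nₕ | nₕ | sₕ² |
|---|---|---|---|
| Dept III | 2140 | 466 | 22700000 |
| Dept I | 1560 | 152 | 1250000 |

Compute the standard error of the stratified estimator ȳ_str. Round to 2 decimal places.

118.60

Var(ȳ_str) = Σₕ Wₕ²(1 − fₕ)sₕ²/nₕ with Wₕ = Nₕ/N, N = 3700.
Dept III: Wₕ = 0.57837838; term = 0.57837838²·(1 − 0.21775701)·22700000/466 = 12746.933.
Dept I: Wₕ = 0.42162162; term = 0.42162162²·(1 − 0.09743590)·1250000/152 = 1319.4418.
Sum = 14066.375.
SE = √(14066.375) = 118.60.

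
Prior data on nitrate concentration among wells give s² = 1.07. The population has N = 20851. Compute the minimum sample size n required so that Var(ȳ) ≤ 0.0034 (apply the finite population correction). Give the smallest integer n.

Without fpc, n₀ = s²/D = 1.07/0.0034 = 314.7059.
With fpc, (1 − n/N)·s²/n ≤ D requires n ≥ n₀/(1 + n₀/N) = 314.7059/(1 + 314.7059/20851) = 310.0266.
Rounding up, n = 311.

311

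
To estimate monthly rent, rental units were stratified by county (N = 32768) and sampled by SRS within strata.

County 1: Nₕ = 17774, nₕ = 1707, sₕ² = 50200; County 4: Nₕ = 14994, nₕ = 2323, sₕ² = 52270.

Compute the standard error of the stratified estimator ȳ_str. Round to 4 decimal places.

Var(ȳ_str) = Σₕ Wₕ²(1 − fₕ)sₕ²/nₕ with Wₕ = Nₕ/N, N = 32768.
County 1: Wₕ = 0.54241943; term = 0.54241943²·(1 − 0.09603916)·50200/1707 = 7.8215044.
County 4: Wₕ = 0.45758057; term = 0.45758057²·(1 − 0.15492864)·52270/2323 = 3.9813634.
Sum = 11.802868.
SE = √(11.802868) = 3.4355.

3.4355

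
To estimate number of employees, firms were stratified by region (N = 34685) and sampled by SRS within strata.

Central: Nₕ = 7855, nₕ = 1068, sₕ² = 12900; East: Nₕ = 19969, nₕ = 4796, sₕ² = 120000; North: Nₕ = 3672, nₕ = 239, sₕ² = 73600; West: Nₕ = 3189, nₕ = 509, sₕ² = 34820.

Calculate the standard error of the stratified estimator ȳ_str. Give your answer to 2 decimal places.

3.25

Var(ȳ_str) = Σₕ Wₕ²(1 − fₕ)sₕ²/nₕ with Wₕ = Nₕ/N, N = 34685.
Central: Wₕ = 0.22646677; term = 0.22646677²·(1 − 0.13596435)·12900/1068 = 0.53525299.
East: Wₕ = 0.57572438; term = 0.57572438²·(1 − 0.24017227)·120000/4796 = 6.3015364.
North: Wₕ = 0.10586709; term = 0.10586709²·(1 − 0.06508715)·73600/239 = 3.226807.
West: Wₕ = 0.09194176; term = 0.09194176²·(1 − 0.15961116)·34820/509 = 0.48597833.
Sum = 10.549575.
SE = √(10.549575) = 3.25.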